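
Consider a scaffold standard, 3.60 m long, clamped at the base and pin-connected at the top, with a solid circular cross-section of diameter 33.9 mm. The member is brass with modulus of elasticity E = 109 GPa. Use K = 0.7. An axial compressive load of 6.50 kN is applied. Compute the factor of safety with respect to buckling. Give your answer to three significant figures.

I = πd⁴/64 = π×33.9⁴/64 = 6.483×10^4 mm⁴
I = 6.483×10^4 mm⁴ = 6.483×10^-8 m⁴
Effective length L_e = K·L = 0.7 × 3.60 = 2.520 m
P_cr = π²EI / L_e² = π² × 109×10⁹ × 6.483×10^-8 / 2.520² = 1.098×10^4 N
Factor of safety n = P_cr / P = 10.982 / 6.50 = 1.69

n ≈ 1.69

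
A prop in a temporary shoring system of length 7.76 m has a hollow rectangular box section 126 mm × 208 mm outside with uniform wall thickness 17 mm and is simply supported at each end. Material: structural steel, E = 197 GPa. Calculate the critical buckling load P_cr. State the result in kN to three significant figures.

Inner dimensions: h_i = 208 − 2×17 = 174.0 mm, b_i = 126 − 2×17 = 92.00 mm
Weak-axis I_min = (h_o·b_o³ − h_i·b_i³)/12 with b_o = 126, b_i = 92.00 mm (shorter outer/inner sides).
I_min = (208×126³ − 174.0×92.00³)/12 = 2.338×10^7 mm⁴
I = 2.338×10^7 mm⁴ = 2.338×10^-5 m⁴
Effective length L_e = K·L = 1 × 7.76 = 7.760 m
P_cr = π²EI / L_e² = π² × 197×10⁹ × 2.338×10^-5 / 7.760² = 7.550×10^5 N

P_cr ≈ 755 kN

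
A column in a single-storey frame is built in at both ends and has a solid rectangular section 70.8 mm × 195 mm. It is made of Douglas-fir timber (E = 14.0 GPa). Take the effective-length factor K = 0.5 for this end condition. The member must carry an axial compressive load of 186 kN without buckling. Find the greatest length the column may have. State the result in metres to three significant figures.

Buckling occurs about the weak axis: I_min = h·b³/12 with b = 70.8 mm (the shorter side).
I_min = 195×70.8³/12 = 5.767×10^6 mm⁴
I = 5.767×10^-6 m⁴
At the buckling limit P_cr = P = 1.860×10^5 N
From P_cr = π²EI/(K·L)²:  L = (1/K)·√(π²EI/P_cr) = (1/0.5)·√(π²×1.40×10^10×5.767×10^-6/1.860×10^5)
L = 4.14 m

L_max ≈ 4.14 m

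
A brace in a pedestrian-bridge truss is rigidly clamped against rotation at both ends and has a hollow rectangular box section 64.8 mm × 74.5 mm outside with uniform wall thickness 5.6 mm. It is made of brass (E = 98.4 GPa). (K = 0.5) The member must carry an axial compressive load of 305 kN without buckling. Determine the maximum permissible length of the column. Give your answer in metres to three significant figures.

Inner dimensions: h_i = 74.5 − 2×5.6 = 63.30 mm, b_i = 64.8 − 2×5.6 = 53.60 mm
Weak-axis I_min = (h_o·b_o³ − h_i·b_i³)/12 with b_o = 64.8, b_i = 53.60 mm (shorter outer/inner sides).
I_min = (74.5×64.8³ − 63.30×53.60³)/12 = 8.770×10^5 mm⁴
I = 8.770×10^-7 m⁴
At the buckling limit P_cr = P = 3.050×10^5 N
From P_cr = π²EI/(K·L)²:  L = (1/K)·√(π²EI/P_cr) = (1/0.5)·√(π²×9.84×10^10×8.770×10^-7/3.050×10^5)
L = 3.34 m

L_max ≈ 3.34 m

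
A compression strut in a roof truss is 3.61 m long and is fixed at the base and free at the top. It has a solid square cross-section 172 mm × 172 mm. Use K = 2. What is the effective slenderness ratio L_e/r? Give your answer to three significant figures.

For a square r = a/√12 = 172/√12 = 49.65 mm
L_e = K·L = 2 × 3.61 m = 7.220 m = 7220.0 mm
λ = L_e / r_min = 7220.0 / 49.65 = 145

λ ≈ 145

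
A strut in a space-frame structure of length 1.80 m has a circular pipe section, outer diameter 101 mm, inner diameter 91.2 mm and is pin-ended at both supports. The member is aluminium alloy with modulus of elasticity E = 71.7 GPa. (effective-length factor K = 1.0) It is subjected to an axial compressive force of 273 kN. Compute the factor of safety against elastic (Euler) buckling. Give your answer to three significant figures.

d_o = 101 mm, d_i = 91.2 mm
I = π(d_o⁴ − d_i⁴)/64 = π(101⁴ − 91.20⁴)/64 = 1.712×10^6 mm⁴
I = 1.712×10^6 mm⁴ = 1.712×10^-6 m⁴
Effective length L_e = K·L = 1 × 1.80 = 1.800 m
P_cr = π²EI / L_e² = π² × 71.7×10⁹ × 1.712×10^-6 / 1.800² = 3.740×10^5 N
Factor of safety n = P_cr / P = 373.96 / 273 = 1.37

n ≈ 1.37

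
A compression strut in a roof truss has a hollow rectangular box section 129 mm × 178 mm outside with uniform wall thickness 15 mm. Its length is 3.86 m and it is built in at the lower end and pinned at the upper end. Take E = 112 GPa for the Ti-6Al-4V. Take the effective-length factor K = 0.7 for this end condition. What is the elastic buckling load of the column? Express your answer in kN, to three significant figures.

Inner dimensions: h_i = 178 − 2×15 = 148.0 mm, b_i = 129 − 2×15 = 99.00 mm
Weak-axis I_min = (h_o·b_o³ − h_i·b_i³)/12 with b_o = 129, b_i = 99.00 mm (shorter outer/inner sides).
I_min = (178×129³ − 148.0×99.00³)/12 = 1.988×10^7 mm⁴
I = 1.988×10^7 mm⁴ = 1.988×10^-5 m⁴
Effective length L_e = K·L = 0.7 × 3.86 = 2.702 m
P_cr = π²EI / L_e² = π² × 112×10⁹ × 1.988×10^-5 / 2.702² = 3.009×10^6 N

P_cr ≈ 3010 kN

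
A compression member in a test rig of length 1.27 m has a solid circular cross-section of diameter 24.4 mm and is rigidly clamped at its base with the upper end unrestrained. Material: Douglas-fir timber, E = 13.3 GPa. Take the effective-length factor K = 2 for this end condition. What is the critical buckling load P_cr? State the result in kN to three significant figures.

P_cr ≈ 0.354 kN

I = πd⁴/64 = π×24.4⁴/64 = 1.740×10^4 mm⁴
I = 1.740×10^4 mm⁴ = 1.740×10^-8 m⁴
Effective length L_e = K·L = 2 × 1.27 = 2.540 m
P_cr = π²EI / L_e² = π² × 13.3×10⁹ × 1.740×10^-8 / 2.540² = 354.0 N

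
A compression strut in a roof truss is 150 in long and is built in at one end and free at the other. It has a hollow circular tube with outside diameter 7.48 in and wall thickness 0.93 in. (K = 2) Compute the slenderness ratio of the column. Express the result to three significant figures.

λ ≈ 128

Inner diameter d_i = 7.48 − 2×0.93 = 5.620 in
I = π(d_o⁴ − d_i⁴)/64 = π(7.48⁴ − 5.620⁴)/64 = 104.7 in⁴
A = 19.14 in²;  r_min = √(I/A) = √(104.7/19.14) = 2.339 in
L_e = K·L = 2 × 150 = 300.0 in
λ = L_e / r_min = 300.00 / 2.339 = 128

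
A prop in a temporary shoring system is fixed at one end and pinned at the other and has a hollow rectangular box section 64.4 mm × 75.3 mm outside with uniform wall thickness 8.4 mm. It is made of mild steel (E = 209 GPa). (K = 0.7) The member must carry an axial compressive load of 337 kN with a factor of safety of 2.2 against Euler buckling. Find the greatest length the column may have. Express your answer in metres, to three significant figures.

L_max ≈ 2.56 m

Inner dimensions: h_i = 75.3 − 2×8.4 = 58.50 mm, b_i = 64.4 − 2×8.4 = 47.60 mm
Weak-axis I_min = (h_o·b_o³ − h_i·b_i³)/12 with b_o = 64.4, b_i = 47.60 mm (shorter outer/inner sides).
I_min = (75.3×64.4³ − 58.50×47.60³)/12 = 1.150×10^6 mm⁴
I = 1.150×10^-6 m⁴
Required critical load P_cr = n·P = 2.2 × 337 = 741.4 kN = 7.414×10^5 N
From P_cr = π²EI/(K·L)²:  L = (1/K)·√(π²EI/P_cr) = (1/0.7)·√(π²×2.09×10^11×1.150×10^-6/7.414×10^5)
L = 2.56 m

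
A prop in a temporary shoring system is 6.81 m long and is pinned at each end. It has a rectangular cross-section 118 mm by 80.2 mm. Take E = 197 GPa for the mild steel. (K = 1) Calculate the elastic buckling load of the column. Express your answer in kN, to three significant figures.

P_cr ≈ 213 kN

Buckling occurs about the weak axis: I_min = h·b³/12 with b = 80.2 mm (the shorter side).
I_min = 118×80.2³/12 = 5.073×10^6 mm⁴
I = 5.073×10^6 mm⁴ = 5.073×10^-6 m⁴
Effective length L_e = K·L = 1 × 6.81 = 6.810 m
P_cr = π²EI / L_e² = π² × 197×10⁹ × 5.073×10^-6 / 6.810² = 2.127×10^5 N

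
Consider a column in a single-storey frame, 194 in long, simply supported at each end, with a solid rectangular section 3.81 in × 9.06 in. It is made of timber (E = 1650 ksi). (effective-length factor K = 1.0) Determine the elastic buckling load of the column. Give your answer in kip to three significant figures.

P_cr ≈ 18.1 kip

Buckling occurs about the weak axis: I_min = h·b³/12 with b = 3.81 in (the shorter side).
I_min = 9.06×3.81³/12 = 41.76 in⁴
Effective length L_e = K·L = 1 × 194 = 194.0 in
P_cr = π²EI / L_e² = π² × 1650×10³ × 41.76 / 194.0² = 1.807×10^4 lb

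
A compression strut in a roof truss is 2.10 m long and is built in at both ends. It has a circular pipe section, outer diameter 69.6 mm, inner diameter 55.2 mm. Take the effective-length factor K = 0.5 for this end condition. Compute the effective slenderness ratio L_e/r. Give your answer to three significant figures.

d_o = 69.6 mm, d_i = 55.2 mm
I = π(d_o⁴ − d_i⁴)/64 = π(69.6⁴ − 55.20⁴)/64 = 6.961×10^5 mm⁴
A = 1.411×10^3 mm²;  r_min = √(I/A) = √(6.961×10^5/1.411×10^3) = 22.21 mm
L_e = K·L = 0.5 × 2.10 m = 1.050 m = 1050.0 mm
λ = L_e / r_min = 1050.0 / 22.21 = 47.3

λ ≈ 47.3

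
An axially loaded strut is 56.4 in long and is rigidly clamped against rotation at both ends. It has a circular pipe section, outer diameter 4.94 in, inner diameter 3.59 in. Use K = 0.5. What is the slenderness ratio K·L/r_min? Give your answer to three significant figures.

d_o = 4.94 in, d_i = 3.59 in
I = π(d_o⁴ − d_i⁴)/64 = π(4.94⁴ − 3.590⁴)/64 = 21.08 in⁴
A = 9.044 in²;  r_min = √(I/A) = √(21.08/9.044) = 1.527 in
L_e = K·L = 0.5 × 56.4 = 28.20 in
λ = L_e / r_min = 28.200 / 1.527 = 18.5

λ ≈ 18.5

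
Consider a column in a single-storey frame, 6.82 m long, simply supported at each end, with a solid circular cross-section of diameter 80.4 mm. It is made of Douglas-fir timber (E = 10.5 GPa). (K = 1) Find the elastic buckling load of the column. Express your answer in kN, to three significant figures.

P_cr ≈ 4.57 kN

I = πd⁴/64 = π×80.4⁴/64 = 2.051×10^6 mm⁴
I = 2.051×10^6 mm⁴ = 2.051×10^-6 m⁴
Effective length L_e = K·L = 1 × 6.82 = 6.820 m
P_cr = π²EI / L_e² = π² × 10.5×10⁹ × 2.051×10^-6 / 6.820² = 4.570×10^3 N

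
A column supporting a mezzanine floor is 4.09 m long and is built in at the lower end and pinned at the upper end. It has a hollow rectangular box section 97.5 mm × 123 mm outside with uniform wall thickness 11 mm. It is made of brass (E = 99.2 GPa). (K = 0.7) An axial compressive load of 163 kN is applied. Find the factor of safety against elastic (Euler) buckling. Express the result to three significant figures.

n ≈ 4.31

Inner dimensions: h_i = 123 − 2×11 = 101.0 mm, b_i = 97.5 − 2×11 = 75.50 mm
Weak-axis I_min = (h_o·b_o³ − h_i·b_i³)/12 with b_o = 97.5, b_i = 75.50 mm (shorter outer/inner sides).
I_min = (123×97.5³ − 101.0×75.50³)/12 = 5.878×10^6 mm⁴
I = 5.878×10^6 mm⁴ = 5.878×10^-6 m⁴
Effective length L_e = K·L = 0.7 × 4.09 = 2.863 m
P_cr = π²EI / L_e² = π² × 99.2×10⁹ × 5.878×10^-6 / 2.863² = 7.021×10^5 N
Factor of safety n = P_cr / P = 702.10 / 163 = 4.31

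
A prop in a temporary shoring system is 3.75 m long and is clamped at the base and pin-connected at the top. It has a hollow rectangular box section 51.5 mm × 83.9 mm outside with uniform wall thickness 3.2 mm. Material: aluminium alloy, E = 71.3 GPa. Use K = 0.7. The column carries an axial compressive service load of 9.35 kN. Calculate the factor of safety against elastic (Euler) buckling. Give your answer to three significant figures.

Inner dimensions: h_i = 83.9 − 2×3.2 = 77.50 mm, b_i = 51.5 − 2×3.2 = 45.10 mm
Weak-axis I_min = (h_o·b_o³ − h_i·b_i³)/12 with b_o = 51.5, b_i = 45.10 mm (shorter outer/inner sides).
I_min = (83.9×51.5³ − 77.50×45.10³)/12 = 3.626×10^5 mm⁴
I = 3.626×10^5 mm⁴ = 3.626×10^-7 m⁴
Effective length L_e = K·L = 0.7 × 3.75 = 2.625 m
P_cr = π²EI / L_e² = π² × 71.3×10⁹ × 3.626×10^-7 / 2.625² = 3.703×10^4 N
Factor of safety n = P_cr / P = 37.025 / 9.35 = 3.96

n ≈ 3.96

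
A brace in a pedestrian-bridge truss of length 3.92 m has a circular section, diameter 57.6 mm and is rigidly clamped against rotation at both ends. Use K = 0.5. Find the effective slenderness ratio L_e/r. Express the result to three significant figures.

For a solid circle r = d/4 = 57.6/4 = 14.40 mm
L_e = K·L = 0.5 × 3.92 m = 1.960 m = 1960.0 mm
λ = L_e / r_min = 1960.0 / 14.40 = 136

λ ≈ 136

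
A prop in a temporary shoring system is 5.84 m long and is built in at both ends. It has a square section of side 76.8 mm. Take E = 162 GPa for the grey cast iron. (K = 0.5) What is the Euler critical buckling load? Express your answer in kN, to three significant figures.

I = a⁴/12 = 76.8⁴/12 = 2.899×10^6 mm⁴
I = 2.899×10^6 mm⁴ = 2.899×10^-6 m⁴
Effective length L_e = K·L = 0.5 × 5.84 = 2.920 m
P_cr = π²EI / L_e² = π² × 162×10⁹ × 2.899×10^-6 / 2.920² = 5.436×10^5 N

P_cr ≈ 544 kN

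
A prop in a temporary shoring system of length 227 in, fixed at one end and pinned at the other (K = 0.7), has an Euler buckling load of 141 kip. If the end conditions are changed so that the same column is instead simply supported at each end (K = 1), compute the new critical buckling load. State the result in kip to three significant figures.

P_cr ≈ 69.1 kip

P_cr ∝ 1/K², so P_cr,new = P_cr,old × (K_old/K_new)² = 141 × (0.7/1)²
= 141 × 0.4900 = 69.1 kip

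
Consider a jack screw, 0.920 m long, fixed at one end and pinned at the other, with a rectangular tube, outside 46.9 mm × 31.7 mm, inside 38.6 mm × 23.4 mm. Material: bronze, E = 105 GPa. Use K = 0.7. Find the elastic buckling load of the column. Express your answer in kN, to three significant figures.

P_cr ≈ 208 kN

Weak-axis I_min = (h_o·b_o³ − h_i·b_i³)/12 with b_o = 31.7, b_i = 23.40 mm (shorter outer/inner sides).
I_min = (46.9×31.7³ − 38.60×23.40³)/12 = 8.329×10^4 mm⁴
I = 8.329×10^4 mm⁴ = 8.329×10^-8 m⁴
Effective length L_e = K·L = 0.7 × 0.920 = 0.6440 m
P_cr = π²EI / L_e² = π² × 105×10⁹ × 8.329×10^-8 / 0.6440² = 2.081×10^5 N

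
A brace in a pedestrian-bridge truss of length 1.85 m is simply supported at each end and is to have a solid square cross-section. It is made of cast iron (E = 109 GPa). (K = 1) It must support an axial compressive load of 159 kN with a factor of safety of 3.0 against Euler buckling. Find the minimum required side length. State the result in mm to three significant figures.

a ≈ 65.3 mm

Required P_cr = n·P = 3.0 × 159 = 477.0 kN
L_e = K·L = 1 × 1.85 = 1.850 m
Required I = P_cr·L_e²/(π²E) = 4.770×10^5 × 1.850² / (π² × 1.09×10^11) = 1.518×10^-6 m⁴
I_req = 1.518×10^6 mm⁴
Solid square: I = a⁴/12  ⇒  a = (12I)^(1/4) = (12×1.518×10^6)^(1/4) = 65.3 mm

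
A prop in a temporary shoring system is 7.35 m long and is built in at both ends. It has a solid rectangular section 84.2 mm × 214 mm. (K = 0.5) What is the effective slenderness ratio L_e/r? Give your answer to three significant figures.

For a rectangle r_min = b/√12 = 84.2/√12 = 24.31 mm
L_e = K·L = 0.5 × 7.35 m = 3.675 m = 3675.0 mm
λ = L_e / r_min = 3675.0 / 24.31 = 151

λ ≈ 151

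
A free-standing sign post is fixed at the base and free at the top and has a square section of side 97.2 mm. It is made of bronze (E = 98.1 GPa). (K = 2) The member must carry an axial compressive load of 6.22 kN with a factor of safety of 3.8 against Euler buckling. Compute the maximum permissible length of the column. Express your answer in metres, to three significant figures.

I = a⁴/12 = 97.2⁴/12 = 7.438×10^6 mm⁴
I = 7.438×10^-6 m⁴
Required critical load P_cr = n·P = 3.8 × 6.22 = 23.64 kN = 2.364×10^4 N
From P_cr = π²EI/(K·L)²:  L = (1/K)·√(π²EI/P_cr) = (1/2)·√(π²×9.81×10^10×7.438×10^-6/2.364×10^4)
L = 8.73 m

L_max ≈ 8.73 m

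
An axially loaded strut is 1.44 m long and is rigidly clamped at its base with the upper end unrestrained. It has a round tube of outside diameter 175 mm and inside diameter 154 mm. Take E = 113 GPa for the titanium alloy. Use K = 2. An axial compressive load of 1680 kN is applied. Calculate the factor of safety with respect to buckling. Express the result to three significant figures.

d_o = 175 mm, d_i = 154 mm
I = π(d_o⁴ − d_i⁴)/64 = π(175⁴ − 154.0⁴)/64 = 1.843×10^7 mm⁴
I = 1.843×10^7 mm⁴ = 1.843×10^-5 m⁴
Effective length L_e = K·L = 2 × 1.44 = 2.880 m
P_cr = π²EI / L_e² = π² × 113×10⁹ × 1.843×10^-5 / 2.880² = 2.478×10^6 N
Factor of safety n = P_cr / P = 2478.0 / 1680 = 1.48

n ≈ 1.48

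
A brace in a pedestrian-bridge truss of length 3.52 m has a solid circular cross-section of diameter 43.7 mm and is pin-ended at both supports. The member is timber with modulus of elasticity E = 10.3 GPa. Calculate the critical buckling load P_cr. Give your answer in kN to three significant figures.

I = πd⁴/64 = π×43.7⁴/64 = 1.790×10^5 mm⁴
I = 1.790×10^5 mm⁴ = 1.790×10^-7 m⁴
Effective length L_e = K·L = 1 × 3.52 = 3.520 m
P_cr = π²EI / L_e² = π² × 10.3×10⁹ × 1.790×10^-7 / 3.520² = 1.469×10^3 N

P_cr ≈ 1.47 kN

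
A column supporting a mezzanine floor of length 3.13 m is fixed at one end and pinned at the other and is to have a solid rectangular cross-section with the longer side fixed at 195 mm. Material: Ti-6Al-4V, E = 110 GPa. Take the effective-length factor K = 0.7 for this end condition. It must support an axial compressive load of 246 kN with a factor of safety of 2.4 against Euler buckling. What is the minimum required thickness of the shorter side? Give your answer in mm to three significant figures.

b ≈ 54.4 mm

Required P_cr = n·P = 2.4 × 246 = 590.4 kN
L_e = K·L = 0.7 × 3.13 = 2.191 m
Required I = P_cr·L_e²/(π²E) = 5.904×10^5 × 2.191² / (π² × 1.10×10^11) = 2.611×10^-6 m⁴
I_req = 2.611×10^6 mm⁴
Rectangle, weak axis: I_min = h·b³/12 with h = 195 mm fixed  ⇒  b = (12I/h)^(1/3) = 54.4 mm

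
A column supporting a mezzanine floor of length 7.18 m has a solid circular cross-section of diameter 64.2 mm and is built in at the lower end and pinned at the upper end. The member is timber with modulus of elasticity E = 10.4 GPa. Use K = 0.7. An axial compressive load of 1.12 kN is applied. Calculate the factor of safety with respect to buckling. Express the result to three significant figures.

n ≈ 3.03

I = πd⁴/64 = π×64.2⁴/64 = 8.339×10^5 mm⁴
I = 8.339×10^5 mm⁴ = 8.339×10^-7 m⁴
Effective length L_e = K·L = 0.7 × 7.18 = 5.026 m
P_cr = π²EI / L_e² = π² × 10.4×10⁹ × 8.339×10^-7 / 5.026² = 3.388×10^3 N
Factor of safety n = P_cr / P = 3.3884 / 1.12 = 3.03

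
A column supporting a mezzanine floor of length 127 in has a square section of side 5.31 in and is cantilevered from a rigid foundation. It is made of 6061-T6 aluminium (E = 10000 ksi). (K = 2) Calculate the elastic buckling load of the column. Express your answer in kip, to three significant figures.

P_cr ≈ 101 kip

I = a⁴/12 = 5.31⁴/12 = 66.25 in⁴
Effective length L_e = K·L = 2 × 127 = 254.0 in
P_cr = π²EI / L_e² = π² × 10000×10³ × 66.25 / 254.0² = 1.014×10^5 lb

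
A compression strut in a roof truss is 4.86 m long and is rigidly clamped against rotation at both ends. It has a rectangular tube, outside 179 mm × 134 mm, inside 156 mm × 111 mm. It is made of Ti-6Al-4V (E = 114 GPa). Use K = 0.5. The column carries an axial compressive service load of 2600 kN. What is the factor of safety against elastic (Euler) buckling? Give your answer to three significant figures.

Weak-axis I_min = (h_o·b_o³ − h_i·b_i³)/12 with b_o = 134, b_i = 111.0 mm (shorter outer/inner sides).
I_min = (179×134³ − 156.0×111.0³)/12 = 1.811×10^7 mm⁴
I = 1.811×10^7 mm⁴ = 1.811×10^-5 m⁴
Effective length L_e = K·L = 0.5 × 4.86 = 2.430 m
P_cr = π²EI / L_e² = π² × 114×10⁹ × 1.811×10^-5 / 2.430² = 3.451×10^6 N
Factor of safety n = P_cr / P = 3451.1 / 2600 = 1.33

n ≈ 1.33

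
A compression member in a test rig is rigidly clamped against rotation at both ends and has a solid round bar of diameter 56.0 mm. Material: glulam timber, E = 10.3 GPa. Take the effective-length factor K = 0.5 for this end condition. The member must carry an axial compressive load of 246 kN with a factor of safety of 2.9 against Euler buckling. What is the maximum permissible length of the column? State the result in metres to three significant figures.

I = πd⁴/64 = π×56.0⁴/64 = 4.827×10^5 mm⁴
I = 4.827×10^-7 m⁴
Required critical load P_cr = n·P = 2.9 × 246 = 713.4 kN = 7.134×10^5 N
From P_cr = π²EI/(K·L)²:  L = (1/K)·√(π²EI/P_cr) = (1/0.5)·√(π²×1.03×10^10×4.827×10^-7/7.134×10^5)
L = 0.525 m

L_max ≈ 0.525 m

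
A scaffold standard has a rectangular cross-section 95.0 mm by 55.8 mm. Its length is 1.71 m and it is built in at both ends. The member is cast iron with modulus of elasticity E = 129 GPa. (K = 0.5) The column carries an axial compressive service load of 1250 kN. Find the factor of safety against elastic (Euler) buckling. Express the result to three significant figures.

Buckling occurs about the weak axis: I_min = h·b³/12 with b = 55.8 mm (the shorter side).
I_min = 95.0×55.8³/12 = 1.375×10^6 mm⁴
I = 1.375×10^6 mm⁴ = 1.375×10^-6 m⁴
Effective length L_e = K·L = 0.5 × 1.71 = 0.8550 m
P_cr = π²EI / L_e² = π² × 129×10⁹ × 1.375×10^-6 / 0.8550² = 2.396×10^6 N
Factor of safety n = P_cr / P = 2395.5 / 1250 = 1.92

n ≈ 1.92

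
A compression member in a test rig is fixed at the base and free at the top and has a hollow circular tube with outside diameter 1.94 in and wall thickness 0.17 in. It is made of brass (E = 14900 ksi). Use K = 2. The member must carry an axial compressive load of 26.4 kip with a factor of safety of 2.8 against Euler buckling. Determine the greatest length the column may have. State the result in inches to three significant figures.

L_max ≈ 13.6 in

Inner diameter d_i = 1.94 − 2×0.17 = 1.600 in
I = π(d_o⁴ − d_i⁴)/64 = π(1.94⁴ − 1.600⁴)/64 = 0.3736 in⁴
Required critical load P_cr = n·P = 2.8 × 26.4 = 73.92 kip = 7.392×10^4 lb
From P_cr = π²EI/(K·L)²:  L = (1/K)·√(π²EI/P_cr) = (1/2)·√(π²×1.49×10^7×0.3736/7.392×10^4)
L = 13.6 in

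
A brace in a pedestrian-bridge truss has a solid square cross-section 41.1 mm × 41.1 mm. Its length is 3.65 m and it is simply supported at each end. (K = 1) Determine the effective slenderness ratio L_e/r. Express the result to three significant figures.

λ ≈ 308

I = a⁴/12 = 41.1⁴/12 = 2.378×10^5 mm⁴
A = 1.689×10^3 mm²;  r_min = √(I/A) = √(2.378×10^5/1.689×10^3) = 11.86 mm
L_e = K·L = 1 × 3.65 m = 3.650 m = 3650.0 mm
λ = L_e / r_min = 3650.0 / 11.86 = 308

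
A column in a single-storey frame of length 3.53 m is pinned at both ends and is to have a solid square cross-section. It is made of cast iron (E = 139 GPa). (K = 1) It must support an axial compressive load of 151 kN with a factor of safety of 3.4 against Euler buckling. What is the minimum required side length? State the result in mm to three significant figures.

Required P_cr = n·P = 3.4 × 151 = 513.4 kN
L_e = K·L = 1 × 3.53 = 3.530 m
Required I = P_cr·L_e²/(π²E) = 5.134×10^5 × 3.530² / (π² × 1.39×10^11) = 4.663×10^-6 m⁴
I_req = 4.663×10^6 mm⁴
Solid square: I = a⁴/12  ⇒  a = (12I)^(1/4) = (12×4.663×10^6)^(1/4) = 86.5 mm

a ≈ 86.5 mm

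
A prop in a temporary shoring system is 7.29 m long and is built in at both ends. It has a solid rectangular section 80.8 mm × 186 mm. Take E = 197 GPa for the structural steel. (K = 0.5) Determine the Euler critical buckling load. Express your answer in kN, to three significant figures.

Buckling occurs about the weak axis: I_min = h·b³/12 with b = 80.8 mm (the shorter side).
I_min = 186×80.8³/12 = 8.176×10^6 mm⁴
I = 8.176×10^6 mm⁴ = 8.176×10^-6 m⁴
Effective length L_e = K·L = 0.5 × 7.29 = 3.645 m
P_cr = π²EI / L_e² = π² × 197×10⁹ × 8.176×10^-6 / 3.645² = 1.197×10^6 N

P_cr ≈ 1200 kN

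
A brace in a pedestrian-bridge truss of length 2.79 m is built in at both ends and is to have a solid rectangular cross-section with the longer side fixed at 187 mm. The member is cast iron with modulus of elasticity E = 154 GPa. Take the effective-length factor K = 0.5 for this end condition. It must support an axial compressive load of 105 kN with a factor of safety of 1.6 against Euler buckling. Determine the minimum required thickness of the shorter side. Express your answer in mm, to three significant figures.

Required P_cr = n·P = 1.6 × 105 = 168.0 kN
L_e = K·L = 0.5 × 2.79 = 1.395 m
Required I = P_cr·L_e²/(π²E) = 1.680×10^5 × 1.395² / (π² × 1.54×10^11) = 2.151×10^-7 m⁴
I_req = 2.151×10^5 mm⁴
Rectangle, weak axis: I_min = h·b³/12 with h = 187 mm fixed  ⇒  b = (12I/h)^(1/3) = 24.0 mm

b ≈ 24.0 mm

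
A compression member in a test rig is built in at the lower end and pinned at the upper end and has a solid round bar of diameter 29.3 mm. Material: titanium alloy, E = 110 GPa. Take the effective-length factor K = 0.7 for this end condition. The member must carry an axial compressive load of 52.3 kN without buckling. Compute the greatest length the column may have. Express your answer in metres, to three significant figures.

L_max ≈ 1.24 m

I = πd⁴/64 = π×29.3⁴/64 = 3.618×10^4 mm⁴
I = 3.618×10^-8 m⁴
At the buckling limit P_cr = P = 5.230×10^4 N
From P_cr = π²EI/(K·L)²:  L = (1/K)·√(π²EI/P_cr) = (1/0.7)·√(π²×1.10×10^11×3.618×10^-8/5.230×10^4)
L = 1.24 m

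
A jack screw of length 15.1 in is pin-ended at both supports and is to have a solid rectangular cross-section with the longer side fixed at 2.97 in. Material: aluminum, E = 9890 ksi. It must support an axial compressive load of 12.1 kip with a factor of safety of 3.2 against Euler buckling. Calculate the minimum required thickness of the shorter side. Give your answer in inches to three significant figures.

Required P_cr = n·P = 3.2 × 12.1 = 38.72 kip
L_e = K·L = 1 × 15.1 = 15.10 in
Required I = P_cr·L_e²/(π²E) = 3.872×10^4 × 15.10² / (π² × 9.89×10^6) = 9.045×10^-2 in⁴
Rectangle, weak axis: I_min = h·b³/12 with h = 2.97 in fixed  ⇒  b = (12I/h)^(1/3) = 0.715 in

b ≈ 0.715 in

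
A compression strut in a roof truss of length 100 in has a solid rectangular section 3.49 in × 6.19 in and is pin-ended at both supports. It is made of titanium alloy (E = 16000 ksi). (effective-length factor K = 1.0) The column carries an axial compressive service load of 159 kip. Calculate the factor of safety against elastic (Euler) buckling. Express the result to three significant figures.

Buckling occurs about the weak axis: I_min = h·b³/12 with b = 3.49 in (the shorter side).
I_min = 6.19×3.49³/12 = 21.93 in⁴
Effective length L_e = K·L = 1 × 100 = 100.0 in
P_cr = π²EI / L_e² = π² × 16000×10³ × 21.93 / 100.0² = 3.463×10^5 lb
Factor of safety n = P_cr / P = 346.26 / 159 = 2.18

n ≈ 2.18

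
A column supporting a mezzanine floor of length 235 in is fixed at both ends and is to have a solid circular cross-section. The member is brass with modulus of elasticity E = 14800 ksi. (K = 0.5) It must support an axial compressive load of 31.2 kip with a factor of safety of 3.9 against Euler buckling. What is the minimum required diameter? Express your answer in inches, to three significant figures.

Required P_cr = n·P = 3.9 × 31.2 = 121.7 kip
L_e = K·L = 0.5 × 235 = 117.5 in
Required I = P_cr·L_e²/(π²E) = 1.217×10^5 × 117.5² / (π² × 1.48×10^7) = 11.50 in⁴
Solid circle: I = πd⁴/64  ⇒  d = (64I/π)^(1/4) = (64×11.50/π)^(1/4) = 3.91 in

d ≈ 3.91 in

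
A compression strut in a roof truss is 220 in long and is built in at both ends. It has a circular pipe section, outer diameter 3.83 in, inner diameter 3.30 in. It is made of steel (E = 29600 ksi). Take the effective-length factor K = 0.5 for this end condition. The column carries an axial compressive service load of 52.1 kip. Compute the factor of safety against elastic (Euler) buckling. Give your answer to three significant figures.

n ≈ 2.20

d_o = 3.83 in, d_i = 3.30 in
I = π(d_o⁴ − d_i⁴)/64 = π(3.83⁴ − 3.300⁴)/64 = 4.741 in⁴
Effective length L_e = K·L = 0.5 × 220 = 110.0 in
P_cr = π²EI / L_e² = π² × 29600×10³ × 4.741 / 110.0² = 1.145×10^5 lb
Factor of safety n = P_cr / P = 114.47 / 52.1 = 2.20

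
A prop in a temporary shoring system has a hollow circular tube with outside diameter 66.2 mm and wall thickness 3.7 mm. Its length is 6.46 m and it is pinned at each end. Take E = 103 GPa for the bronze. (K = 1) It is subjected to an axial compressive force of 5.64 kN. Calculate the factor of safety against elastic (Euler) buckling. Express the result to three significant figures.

n ≈ 1.54

Inner diameter d_i = 66.2 − 2×3.7 = 58.80 mm
I = π(d_o⁴ − d_i⁴)/64 = π(66.2⁴ − 58.80⁴)/64 = 3.560×10^5 mm⁴
I = 3.560×10^5 mm⁴ = 3.560×10^-7 m⁴
Effective length L_e = K·L = 1 × 6.46 = 6.460 m
P_cr = π²EI / L_e² = π² × 103×10⁹ × 3.560×10^-7 / 6.460² = 8.671×10^3 N
Factor of safety n = P_cr / P = 8.6715 / 5.64 = 1.54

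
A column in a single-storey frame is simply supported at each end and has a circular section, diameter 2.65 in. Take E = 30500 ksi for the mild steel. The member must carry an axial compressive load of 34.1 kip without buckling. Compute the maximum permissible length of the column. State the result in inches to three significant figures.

I = πd⁴/64 = π×2.65⁴/64 = 2.421 in⁴
At the buckling limit P_cr = P = 3.410×10^4 lb
From P_cr = π²EI/(K·L)²:  L = (1/K)·√(π²EI/P_cr) = (1/1)·√(π²×3.05×10^7×2.421/3.410×10^4)
L = 146 in

L_max ≈ 146 in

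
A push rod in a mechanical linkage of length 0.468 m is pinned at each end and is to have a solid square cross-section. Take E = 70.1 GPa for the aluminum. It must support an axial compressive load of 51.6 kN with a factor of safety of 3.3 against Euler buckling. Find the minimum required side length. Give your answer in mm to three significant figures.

a ≈ 28.4 mm

Required P_cr = n·P = 3.3 × 51.6 = 170.3 kN
L_e = K·L = 1 × 0.468 = 0.4680 m
Required I = P_cr·L_e²/(π²E) = 1.703×10^5 × 0.4680² / (π² × 7.01×10^10) = 5.391×10^-8 m⁴
I_req = 5.391×10^4 mm⁴
Solid square: I = a⁴/12  ⇒  a = (12I)^(1/4) = (12×5.391×10^4)^(1/4) = 28.4 mm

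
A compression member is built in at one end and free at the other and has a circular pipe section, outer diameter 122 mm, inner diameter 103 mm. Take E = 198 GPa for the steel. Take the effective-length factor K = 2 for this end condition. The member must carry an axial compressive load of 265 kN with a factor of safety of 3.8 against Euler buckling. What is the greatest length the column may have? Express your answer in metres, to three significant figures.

L_max ≈ 1.61 m

d_o = 122 mm, d_i = 103 mm
I = π(d_o⁴ − d_i⁴)/64 = π(122⁴ − 103.0⁴)/64 = 5.350×10^6 mm⁴
I = 5.350×10^-6 m⁴
Required critical load P_cr = n·P = 3.8 × 265 = 1007 kN = 1.007×10^6 N
From P_cr = π²EI/(K·L)²:  L = (1/K)·√(π²EI/P_cr) = (1/2)·√(π²×1.98×10^11×5.350×10^-6/1.007×10^6)
L = 1.61 m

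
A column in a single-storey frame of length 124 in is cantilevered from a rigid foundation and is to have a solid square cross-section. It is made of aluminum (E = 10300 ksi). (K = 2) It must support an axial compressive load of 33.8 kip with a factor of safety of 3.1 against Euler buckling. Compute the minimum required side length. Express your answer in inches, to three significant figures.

Required P_cr = n·P = 3.1 × 33.8 = 104.8 kip
L_e = K·L = 2 × 124 = 248.0 in
Required I = P_cr·L_e²/(π²E) = 1.048×10^5 × 248.0² / (π² × 1.03×10^7) = 63.39 in⁴
Solid square: I = a⁴/12  ⇒  a = (12I)^(1/4) = (12×63.39)^(1/4) = 5.25 in

a ≈ 5.25 in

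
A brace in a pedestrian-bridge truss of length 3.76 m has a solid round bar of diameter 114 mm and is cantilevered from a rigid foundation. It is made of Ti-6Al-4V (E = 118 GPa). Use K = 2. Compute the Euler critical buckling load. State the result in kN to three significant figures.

I = πd⁴/64 = π×114⁴/64 = 8.291×10^6 mm⁴
I = 8.291×10^6 mm⁴ = 8.291×10^-6 m⁴
Effective length L_e = K·L = 2 × 3.76 = 7.520 m
P_cr = π²EI / L_e² = π² × 118×10⁹ × 8.291×10^-6 / 7.520² = 1.707×10^5 N

P_cr ≈ 171 kN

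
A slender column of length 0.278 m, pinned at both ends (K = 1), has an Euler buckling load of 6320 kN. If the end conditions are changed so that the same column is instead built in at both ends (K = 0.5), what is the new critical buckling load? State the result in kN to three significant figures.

P_cr ∝ 1/K², so P_cr,new = P_cr,old × (K_old/K_new)² = 6320 × (1/0.5)²
= 6320 × 4.000 = 25300 kN

P_cr ≈ 25300 kN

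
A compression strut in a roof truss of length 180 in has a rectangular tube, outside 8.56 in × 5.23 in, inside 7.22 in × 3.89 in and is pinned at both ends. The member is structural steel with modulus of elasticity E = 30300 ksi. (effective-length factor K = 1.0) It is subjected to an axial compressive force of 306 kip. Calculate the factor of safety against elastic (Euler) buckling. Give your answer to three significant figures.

n ≈ 2.01

Weak-axis I_min = (h_o·b_o³ − h_i·b_i³)/12 with b_o = 5.23, b_i = 3.890 in (shorter outer/inner sides).
I_min = (8.56×5.23³ − 7.220×3.890³)/12 = 66.63 in⁴
Effective length L_e = K·L = 1 × 180 = 180.0 in
P_cr = π²EI / L_e² = π² × 30300×10³ × 66.63 / 180.0² = 6.150×10^5 lb
Factor of safety n = P_cr / P = 614.99 / 306 = 2.01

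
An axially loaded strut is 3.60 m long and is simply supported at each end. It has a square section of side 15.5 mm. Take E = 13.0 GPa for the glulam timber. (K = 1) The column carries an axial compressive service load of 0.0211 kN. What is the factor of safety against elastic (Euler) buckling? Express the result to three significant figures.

n ≈ 2.26

I = a⁴/12 = 15.5⁴/12 = 4.810×10^3 mm⁴
I = 4.810×10^3 mm⁴ = 4.810×10^-9 m⁴
Effective length L_e = K·L = 1 × 3.60 = 3.600 m
P_cr = π²EI / L_e² = π² × 13.0×10⁹ × 4.810×10^-9 / 3.600² = 47.62 N
Factor of safety n = P_cr / P = 0.047619 / 0.0211 = 2.26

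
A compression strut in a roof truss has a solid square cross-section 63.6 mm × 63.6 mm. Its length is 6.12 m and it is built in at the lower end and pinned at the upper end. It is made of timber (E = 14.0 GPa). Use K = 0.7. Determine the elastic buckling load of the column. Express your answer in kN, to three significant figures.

I = a⁴/12 = 63.6⁴/12 = 1.363×10^6 mm⁴
I = 1.363×10^6 mm⁴ = 1.363×10^-6 m⁴
Effective length L_e = K·L = 0.7 × 6.12 = 4.284 m
P_cr = π²EI / L_e² = π² × 14.0×10⁹ × 1.363×10^-6 / 4.284² = 1.027×10^4 N

P_cr ≈ 10.3 kN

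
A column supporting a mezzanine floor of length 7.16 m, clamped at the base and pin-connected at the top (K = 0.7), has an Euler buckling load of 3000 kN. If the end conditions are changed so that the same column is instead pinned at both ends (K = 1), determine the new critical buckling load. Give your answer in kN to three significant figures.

P_cr ∝ 1/K², so P_cr,new = P_cr,old × (K_old/K_new)² = 3000 × (0.7/1)²
= 3000 × 0.4900 = 1470 kN

P_cr ≈ 1470 kN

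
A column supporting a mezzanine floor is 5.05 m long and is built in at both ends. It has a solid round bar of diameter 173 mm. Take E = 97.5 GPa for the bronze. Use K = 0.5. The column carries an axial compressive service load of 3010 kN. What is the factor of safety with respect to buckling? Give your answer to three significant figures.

I = πd⁴/64 = π×173⁴/64 = 4.397×10^7 mm⁴
I = 4.397×10^7 mm⁴ = 4.397×10^-5 m⁴
Effective length L_e = K·L = 0.5 × 5.05 = 2.525 m
P_cr = π²EI / L_e² = π² × 97.5×10⁹ × 4.397×10^-5 / 2.525² = 6.636×10^6 N
Factor of safety n = P_cr / P = 6636.5 / 3010 = 2.20

n ≈ 2.20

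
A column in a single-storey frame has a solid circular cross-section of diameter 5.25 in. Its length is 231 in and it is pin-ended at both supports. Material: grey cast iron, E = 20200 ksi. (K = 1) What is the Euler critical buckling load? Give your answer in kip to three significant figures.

I = πd⁴/64 = π×5.25⁴/64 = 37.29 in⁴
Effective length L_e = K·L = 1 × 231 = 231.0 in
P_cr = π²EI / L_e² = π² × 20200×10³ × 37.29 / 231.0² = 1.393×10^5 lb

P_cr ≈ 139 kip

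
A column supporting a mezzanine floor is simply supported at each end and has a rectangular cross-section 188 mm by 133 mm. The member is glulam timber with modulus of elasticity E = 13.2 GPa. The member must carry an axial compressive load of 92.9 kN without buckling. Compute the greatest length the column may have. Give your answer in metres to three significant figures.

Buckling occurs about the weak axis: I_min = h·b³/12 with b = 133 mm (the shorter side).
I_min = 188×133³/12 = 3.686×10^7 mm⁴
I = 3.686×10^-5 m⁴
At the buckling limit P_cr = P = 9.290×10^4 N
From P_cr = π²EI/(K·L)²:  L = (1/K)·√(π²EI/P_cr) = (1/1)·√(π²×1.32×10^10×3.686×10^-5/9.290×10^4)
L = 7.19 m

L_max ≈ 7.19 m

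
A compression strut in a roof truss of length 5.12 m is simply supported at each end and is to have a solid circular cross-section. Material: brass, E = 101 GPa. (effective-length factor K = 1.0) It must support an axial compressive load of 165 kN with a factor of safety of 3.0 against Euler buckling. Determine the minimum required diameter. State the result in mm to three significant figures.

Required P_cr = n·P = 3.0 × 165 = 495.0 kN
L_e = K·L = 1 × 5.12 = 5.120 m
Required I = P_cr·L_e²/(π²E) = 4.950×10^5 × 5.120² / (π² × 1.01×10^11) = 1.302×10^-5 m⁴
I_req = 1.302×10^7 mm⁴
Solid circle: I = πd⁴/64  ⇒  d = (64I/π)^(1/4) = (64×1.302×10^7/π)^(1/4) = 128 mm

d ≈ 128 mm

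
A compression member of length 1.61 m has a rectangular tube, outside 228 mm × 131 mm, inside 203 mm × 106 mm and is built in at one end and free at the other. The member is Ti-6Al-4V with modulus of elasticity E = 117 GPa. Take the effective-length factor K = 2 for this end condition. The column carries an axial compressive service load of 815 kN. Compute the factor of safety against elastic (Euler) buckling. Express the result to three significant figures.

Weak-axis I_min = (h_o·b_o³ − h_i·b_i³)/12 with b_o = 131, b_i = 106.0 mm (shorter outer/inner sides).
I_min = (228×131³ − 203.0×106.0³)/12 = 2.257×10^7 mm⁴
I = 2.257×10^7 mm⁴ = 2.257×10^-5 m⁴
Effective length L_e = K·L = 2 × 1.61 = 3.220 m
P_cr = π²EI / L_e² = π² × 117×10⁹ × 2.257×10^-5 / 3.220² = 2.513×10^6 N
Factor of safety n = P_cr / P = 2513.2 / 815 = 3.08

n ≈ 3.08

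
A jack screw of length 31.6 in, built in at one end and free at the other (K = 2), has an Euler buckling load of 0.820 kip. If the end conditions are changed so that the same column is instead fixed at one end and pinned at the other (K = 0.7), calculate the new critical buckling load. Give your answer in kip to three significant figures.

P_cr ∝ 1/K², so P_cr,new = P_cr,old × (K_old/K_new)² = 0.820 × (2/0.7)²
= 0.820 × 8.163 = 6.69 kip

P_cr ≈ 6.69 kip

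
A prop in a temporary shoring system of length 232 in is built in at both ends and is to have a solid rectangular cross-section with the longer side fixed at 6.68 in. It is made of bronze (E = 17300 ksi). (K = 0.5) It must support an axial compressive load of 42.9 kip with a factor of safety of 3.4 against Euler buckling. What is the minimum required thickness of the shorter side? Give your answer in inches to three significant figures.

Required P_cr = n·P = 3.4 × 42.9 = 145.9 kip
L_e = K·L = 0.5 × 232 = 116.0 in
Required I = P_cr·L_e²/(π²E) = 1.459×10^5 × 116.0² / (π² × 1.73×10^7) = 11.49 in⁴
Rectangle, weak axis: I_min = h·b³/12 with h = 6.68 in fixed  ⇒  b = (12I/h)^(1/3) = 2.74 in

b ≈ 2.74 in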